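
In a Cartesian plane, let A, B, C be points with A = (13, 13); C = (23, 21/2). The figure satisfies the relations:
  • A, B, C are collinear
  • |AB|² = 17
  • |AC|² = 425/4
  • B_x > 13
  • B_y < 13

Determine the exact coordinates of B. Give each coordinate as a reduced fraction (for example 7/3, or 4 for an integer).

B = (17, 12)

1. B_x = 17  [[A, B, C are collinear ⇒ -5/2x-10y+325/2=0] ∩ [|B−(13, 13)|²=17]]
2. B_y = 12  [[A, B, C are collinear ⇒ -5/2x-10y+325/2=0] ∩ [|B−(13, 13)|²=17]]
   so B = (17, 12)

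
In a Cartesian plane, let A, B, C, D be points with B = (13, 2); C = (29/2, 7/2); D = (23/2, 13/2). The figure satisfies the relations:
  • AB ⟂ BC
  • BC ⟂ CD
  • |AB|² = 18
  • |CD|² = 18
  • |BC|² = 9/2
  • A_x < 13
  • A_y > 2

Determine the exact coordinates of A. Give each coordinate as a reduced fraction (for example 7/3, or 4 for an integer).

1. A_x = 10  [[AB ⟂ BC ⇒ -3/2x-3/2y+45/2=0] ∩ [|A−(13, 2)|²=18]]
2. A_y = 5  [[AB ⟂ BC ⇒ -3/2x-3/2y+45/2=0] ∩ [|A−(13, 2)|²=18]]
   so A = (10, 5)

A = (10, 5)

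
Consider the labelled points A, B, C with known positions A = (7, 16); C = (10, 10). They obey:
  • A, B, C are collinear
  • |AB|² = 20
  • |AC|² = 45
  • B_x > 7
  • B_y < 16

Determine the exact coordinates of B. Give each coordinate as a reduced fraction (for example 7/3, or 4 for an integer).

1. B_x = 9  [[A, B, C are collinear ⇒ -6x-3y+90=0] ∩ [|B−(7, 16)|²=20]]
2. B_y = 12  [[A, B, C are collinear ⇒ -6x-3y+90=0] ∩ [|B−(7, 16)|²=20]]
   so B = (9, 12)

B = (9, 12)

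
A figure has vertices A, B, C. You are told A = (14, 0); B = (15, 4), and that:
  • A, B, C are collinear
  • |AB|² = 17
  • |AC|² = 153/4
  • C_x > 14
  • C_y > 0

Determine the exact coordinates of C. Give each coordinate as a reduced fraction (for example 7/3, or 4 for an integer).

C = (31/2, 6)

1. C_x = 31/2  [[A, B, C are collinear ⇒ -4x+1y+56=0] ∩ [|C−(14, 0)|²=153/4]]
2. C_y = 6  [[A, B, C are collinear ⇒ -4x+1y+56=0] ∩ [|C−(14, 0)|²=153/4]]
   so C = (31/2, 6)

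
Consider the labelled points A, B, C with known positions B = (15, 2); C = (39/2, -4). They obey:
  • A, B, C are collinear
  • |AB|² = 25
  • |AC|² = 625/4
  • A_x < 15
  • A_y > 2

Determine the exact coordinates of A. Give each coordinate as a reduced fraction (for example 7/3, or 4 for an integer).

1. A_x = 12  [[A, B, C are collinear ⇒ 6x+9/2y-99=0] ∩ [|A−(15, 2)|²=25]]
2. A_y = 6  [[A, B, C are collinear ⇒ 6x+9/2y-99=0] ∩ [|A−(15, 2)|²=25]]
   so A = (12, 6)

A = (12, 6)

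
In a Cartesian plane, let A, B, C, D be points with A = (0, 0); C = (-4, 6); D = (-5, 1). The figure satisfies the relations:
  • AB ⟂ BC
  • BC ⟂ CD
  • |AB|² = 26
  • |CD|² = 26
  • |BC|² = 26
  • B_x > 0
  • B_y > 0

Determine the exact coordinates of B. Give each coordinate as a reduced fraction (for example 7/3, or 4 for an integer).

B = (1, 5)

1. B_x = 1  [[BC ⟂ CD ⇒ 1x+5y-26=0] ∩ [|B−(0, 0)|²=26]]
2. B_y = 5  [[BC ⟂ CD ⇒ 1x+5y-26=0] ∩ [|B−(0, 0)|²=26]]
   so B = (1, 5)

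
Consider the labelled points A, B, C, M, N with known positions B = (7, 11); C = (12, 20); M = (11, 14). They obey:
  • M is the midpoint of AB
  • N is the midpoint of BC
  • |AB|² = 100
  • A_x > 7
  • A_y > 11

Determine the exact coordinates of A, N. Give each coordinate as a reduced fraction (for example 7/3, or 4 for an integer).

A = (15, 17)
N = (19/2, 31/2)

1. A_x = 15  [A = 2·M−B = 2·(11, 14)−(7, 11)]
2. A_y = 17  [A = 2·M−B = 2·(11, 14)−(7, 11)]
   so A = (15, 17)
3. N_x = 19/2  [2·N = B+C = (7, 11)+(12, 20)]
4. N_y = 31/2  [2·N = B+C = (7, 11)+(12, 20)]
   so N = (19/2, 31/2)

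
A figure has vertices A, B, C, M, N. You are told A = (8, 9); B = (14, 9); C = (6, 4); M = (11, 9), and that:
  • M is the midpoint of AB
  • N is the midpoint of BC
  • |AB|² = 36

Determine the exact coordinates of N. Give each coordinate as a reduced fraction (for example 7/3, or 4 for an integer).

1. N_x = 10  [2·N = B+C = (14, 9)+(6, 4)]
2. N_y = 13/2  [2·N = B+C = (14, 9)+(6, 4)]
   so N = (10, 13/2)

N = (10, 13/2)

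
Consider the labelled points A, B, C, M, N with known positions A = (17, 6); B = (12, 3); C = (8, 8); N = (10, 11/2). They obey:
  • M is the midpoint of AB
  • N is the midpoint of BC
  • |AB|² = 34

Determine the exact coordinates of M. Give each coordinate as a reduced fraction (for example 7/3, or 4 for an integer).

1. M_x = 29/2  [2·M = A+B = (17, 6)+(12, 3)]
2. M_y = 9/2  [2·M = A+B = (17, 6)+(12, 3)]
   so M = (29/2, 9/2)

M = (29/2, 9/2)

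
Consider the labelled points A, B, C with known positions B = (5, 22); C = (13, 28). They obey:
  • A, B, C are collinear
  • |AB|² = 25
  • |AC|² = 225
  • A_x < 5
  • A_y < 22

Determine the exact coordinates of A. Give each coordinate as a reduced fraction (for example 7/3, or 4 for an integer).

1. A_x = 1  [[A, B, C are collinear ⇒ -6x+8y-146=0] ∩ [|A−(5, 22)|²=25]]
2. A_y = 19  [[A, B, C are collinear ⇒ -6x+8y-146=0] ∩ [|A−(5, 22)|²=25]]
   so A = (1, 19)

A = (1, 19)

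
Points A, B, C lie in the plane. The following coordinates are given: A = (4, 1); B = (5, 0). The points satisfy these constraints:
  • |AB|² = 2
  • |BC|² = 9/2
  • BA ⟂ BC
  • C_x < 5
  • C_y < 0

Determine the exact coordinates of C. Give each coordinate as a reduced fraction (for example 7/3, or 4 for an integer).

C = (7/2, -3/2)

1. C_x = 7/2  [[BA ⟂ BC ⇒ -1x+1y+5=0] ∩ [|C−(5, 0)|²=9/2]]
2. C_y = -3/2  [[BA ⟂ BC ⇒ -1x+1y+5=0] ∩ [|C−(5, 0)|²=9/2]]
   so C = (7/2, -3/2)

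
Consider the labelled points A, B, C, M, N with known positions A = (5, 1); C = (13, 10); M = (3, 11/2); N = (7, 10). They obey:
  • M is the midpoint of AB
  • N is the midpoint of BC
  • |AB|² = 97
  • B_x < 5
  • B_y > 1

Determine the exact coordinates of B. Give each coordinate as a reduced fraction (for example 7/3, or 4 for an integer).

1. B_x = 1  [B = 2·M−A = 2·(3, 11/2)−(5, 1)]
2. B_y = 10  [B = 2·M−A = 2·(3, 11/2)−(5, 1)]
   so B = (1, 10)

B = (1, 10)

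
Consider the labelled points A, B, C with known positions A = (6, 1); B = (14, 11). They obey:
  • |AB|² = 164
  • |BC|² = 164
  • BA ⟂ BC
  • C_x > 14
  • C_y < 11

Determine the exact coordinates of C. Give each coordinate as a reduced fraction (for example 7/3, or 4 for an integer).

C = (24, 3)

1. C_x = 24  [[BA ⟂ BC ⇒ -8x-10y+222=0] ∩ [|C−(14, 11)|²=164]]
2. C_y = 3  [[BA ⟂ BC ⇒ -8x-10y+222=0] ∩ [|C−(14, 11)|²=164]]
   so C = (24, 3)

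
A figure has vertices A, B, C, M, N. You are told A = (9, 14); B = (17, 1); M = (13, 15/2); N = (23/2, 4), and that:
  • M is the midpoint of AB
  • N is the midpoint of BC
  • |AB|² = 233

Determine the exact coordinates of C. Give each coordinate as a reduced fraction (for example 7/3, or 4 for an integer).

1. C_x = 6  [C = 2·N−B = 2·(23/2, 4)−(17, 1)]
2. C_y = 7  [C = 2·N−B = 2·(23/2, 4)−(17, 1)]
   so C = (6, 7)

C = (6, 7)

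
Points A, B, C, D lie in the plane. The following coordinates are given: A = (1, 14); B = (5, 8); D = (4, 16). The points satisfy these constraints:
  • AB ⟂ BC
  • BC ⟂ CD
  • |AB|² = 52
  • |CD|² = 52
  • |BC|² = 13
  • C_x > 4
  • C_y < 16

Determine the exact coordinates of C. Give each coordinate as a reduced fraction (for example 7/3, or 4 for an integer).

C = (8, 10)

1. C_x = 8  [[AB ⟂ BC ⇒ 4x-6y+28=0] ∩ [|C−(4, 16)|²=52]]
2. C_y = 10  [[AB ⟂ BC ⇒ 4x-6y+28=0] ∩ [|C−(4, 16)|²=52]]
   so C = (8, 10)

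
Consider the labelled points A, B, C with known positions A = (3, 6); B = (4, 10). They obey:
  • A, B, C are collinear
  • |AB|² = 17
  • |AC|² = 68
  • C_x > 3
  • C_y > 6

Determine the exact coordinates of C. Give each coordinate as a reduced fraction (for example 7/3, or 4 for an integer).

C = (5, 14)

1. C_x = 5  [[A, B, C are collinear ⇒ -4x+1y+6=0] ∩ [|C−(3, 6)|²=68]]
2. C_y = 14  [[A, B, C are collinear ⇒ -4x+1y+6=0] ∩ [|C−(3, 6)|²=68]]
   so C = (5, 14)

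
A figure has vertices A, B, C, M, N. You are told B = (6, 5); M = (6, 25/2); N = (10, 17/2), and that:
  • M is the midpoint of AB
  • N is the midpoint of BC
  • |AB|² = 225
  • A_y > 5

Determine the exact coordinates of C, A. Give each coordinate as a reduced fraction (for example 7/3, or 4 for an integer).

C = (14, 12)
A = (6, 20)

1. A_x = 6  [A = 2·M−B = 2·(6, 25/2)−(6, 5)]
2. A_y = 20  [A = 2·M−B = 2·(6, 25/2)−(6, 5)]
   so A = (6, 20)
3. C_x = 14  [C = 2·N−B = 2·(10, 17/2)−(6, 5)]
4. C_y = 12  [C = 2·N−B = 2·(10, 17/2)−(6, 5)]
   so C = (14, 12)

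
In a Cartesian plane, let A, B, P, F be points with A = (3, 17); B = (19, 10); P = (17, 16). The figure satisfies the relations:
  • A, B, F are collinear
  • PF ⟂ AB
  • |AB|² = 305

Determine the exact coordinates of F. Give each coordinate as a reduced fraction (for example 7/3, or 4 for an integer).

F = (4611/305, 3568/305)

1. F_x = 4611/305  [[A, B, F are collinear ⇒ 7x+16y-293=0] ∩ [PF ⟂ AB ⇒ 16x-7y-160=0]]
2. F_y = 3568/305  [[A, B, F are collinear ⇒ 7x+16y-293=0] ∩ [PF ⟂ AB ⇒ 16x-7y-160=0]]
   so F = (4611/305, 3568/305)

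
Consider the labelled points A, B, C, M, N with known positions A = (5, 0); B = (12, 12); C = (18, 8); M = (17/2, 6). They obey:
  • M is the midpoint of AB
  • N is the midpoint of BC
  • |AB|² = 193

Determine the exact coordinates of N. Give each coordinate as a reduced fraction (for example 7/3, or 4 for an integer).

N = (15, 10)

1. N_x = 15  [2·N = B+C = (12, 12)+(18, 8)]
2. N_y = 10  [2·N = B+C = (12, 12)+(18, 8)]
   so N = (15, 10)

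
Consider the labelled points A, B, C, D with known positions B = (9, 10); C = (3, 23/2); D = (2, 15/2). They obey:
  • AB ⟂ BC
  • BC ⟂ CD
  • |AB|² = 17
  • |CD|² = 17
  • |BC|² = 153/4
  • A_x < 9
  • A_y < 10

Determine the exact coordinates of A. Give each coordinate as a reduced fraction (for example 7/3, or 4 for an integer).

1. A_x = 8  [[AB ⟂ BC ⇒ 6x-3/2y-39=0] ∩ [|A−(9, 10)|²=17]]
2. A_y = 6  [[AB ⟂ BC ⇒ 6x-3/2y-39=0] ∩ [|A−(9, 10)|²=17]]
   so A = (8, 6)

A = (8, 6)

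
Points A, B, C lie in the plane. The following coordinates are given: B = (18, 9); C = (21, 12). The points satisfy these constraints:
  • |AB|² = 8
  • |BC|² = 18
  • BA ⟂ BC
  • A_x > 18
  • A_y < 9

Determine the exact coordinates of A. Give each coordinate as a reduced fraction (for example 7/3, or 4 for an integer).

A = (20, 7)

1. A_x = 20  [[BA ⟂ BC ⇒ 3x+3y-81=0] ∩ [|A−(18, 9)|²=8]]
2. A_y = 7  [[BA ⟂ BC ⇒ 3x+3y-81=0] ∩ [|A−(18, 9)|²=8]]
   so A = (20, 7)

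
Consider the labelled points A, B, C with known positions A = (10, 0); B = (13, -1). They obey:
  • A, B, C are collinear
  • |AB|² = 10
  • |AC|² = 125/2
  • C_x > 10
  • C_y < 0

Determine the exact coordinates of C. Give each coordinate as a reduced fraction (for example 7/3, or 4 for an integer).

C = (35/2, -5/2)

1. C_x = 35/2  [[A, B, C are collinear ⇒ 1x+3y-10=0] ∩ [|C−(10, 0)|²=125/2]]
2. C_y = -5/2  [[A, B, C are collinear ⇒ 1x+3y-10=0] ∩ [|C−(10, 0)|²=125/2]]
   so C = (35/2, -5/2)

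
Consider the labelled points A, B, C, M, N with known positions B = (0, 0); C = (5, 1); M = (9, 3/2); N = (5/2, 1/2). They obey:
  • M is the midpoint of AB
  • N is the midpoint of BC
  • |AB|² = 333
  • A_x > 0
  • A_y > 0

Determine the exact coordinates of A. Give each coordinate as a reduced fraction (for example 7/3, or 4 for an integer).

A = (18, 3)

1. A_x = 18  [A = 2·M−B = 2·(9, 3/2)−(0, 0)]
2. A_y = 3  [A = 2·M−B = 2·(9, 3/2)−(0, 0)]
   so A = (18, 3)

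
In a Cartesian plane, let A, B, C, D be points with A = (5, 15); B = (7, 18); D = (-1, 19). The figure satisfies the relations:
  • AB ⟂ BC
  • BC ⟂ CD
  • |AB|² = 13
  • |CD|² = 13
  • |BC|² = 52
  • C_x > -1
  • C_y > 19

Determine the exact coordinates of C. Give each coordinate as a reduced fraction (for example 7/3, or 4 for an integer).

1. C_x = 1  [[AB ⟂ BC ⇒ 2x+3y-68=0] ∩ [|C−(-1, 19)|²=13]]
2. C_y = 22  [[AB ⟂ BC ⇒ 2x+3y-68=0] ∩ [|C−(-1, 19)|²=13]]
   so C = (1, 22)

C = (1, 22)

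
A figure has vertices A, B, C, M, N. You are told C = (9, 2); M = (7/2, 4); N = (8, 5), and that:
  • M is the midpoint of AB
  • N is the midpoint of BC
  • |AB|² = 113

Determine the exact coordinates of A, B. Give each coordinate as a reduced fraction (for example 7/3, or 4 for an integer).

1. B_x = 7  [B = 2·N−C = 2·(8, 5)−(9, 2)]
2. B_y = 8  [B = 2·N−C = 2·(8, 5)−(9, 2)]
   so B = (7, 8)
3. A_x = 0  [A = 2·M−B = 2·(7/2, 4)−(7, 8)]
4. A_y = 0  [A = 2·M−B = 2·(7/2, 4)−(7, 8)]
   so A = (0, 0)

A = (0, 0)
B = (7, 8)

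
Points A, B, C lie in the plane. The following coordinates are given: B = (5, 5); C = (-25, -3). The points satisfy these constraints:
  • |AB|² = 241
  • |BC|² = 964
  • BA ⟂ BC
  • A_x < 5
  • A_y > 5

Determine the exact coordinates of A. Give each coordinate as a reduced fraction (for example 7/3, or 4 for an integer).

1. A_x = 1  [[BA ⟂ BC ⇒ -30x-8y+190=0] ∩ [|A−(5, 5)|²=241]]
2. A_y = 20  [[BA ⟂ BC ⇒ -30x-8y+190=0] ∩ [|A−(5, 5)|²=241]]
   so A = (1, 20)

A = (1, 20)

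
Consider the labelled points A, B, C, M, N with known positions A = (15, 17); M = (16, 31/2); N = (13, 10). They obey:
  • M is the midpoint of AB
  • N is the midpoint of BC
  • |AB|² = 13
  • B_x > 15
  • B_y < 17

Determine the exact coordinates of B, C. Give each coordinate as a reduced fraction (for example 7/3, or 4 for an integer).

1. B_x = 17  [B = 2·M−A = 2·(16, 31/2)−(15, 17)]
2. B_y = 14  [B = 2·M−A = 2·(16, 31/2)−(15, 17)]
   so B = (17, 14)
3. C_x = 9  [C = 2·N−B = 2·(13, 10)−(17, 14)]
4. C_y = 6  [C = 2·N−B = 2·(13, 10)−(17, 14)]
   so C = (9, 6)

B = (17, 14)
C = (9, 6)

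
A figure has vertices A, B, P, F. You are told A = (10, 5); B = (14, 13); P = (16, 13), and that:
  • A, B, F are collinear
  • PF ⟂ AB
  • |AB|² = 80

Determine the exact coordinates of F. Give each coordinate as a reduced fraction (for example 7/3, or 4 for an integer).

F = (72/5, 69/5)

1. F_x = 72/5  [[A, B, F are collinear ⇒ -8x+4y+60=0] ∩ [PF ⟂ AB ⇒ 4x+8y-168=0]]
2. F_y = 69/5  [[A, B, F are collinear ⇒ -8x+4y+60=0] ∩ [PF ⟂ AB ⇒ 4x+8y-168=0]]
   so F = (72/5, 69/5)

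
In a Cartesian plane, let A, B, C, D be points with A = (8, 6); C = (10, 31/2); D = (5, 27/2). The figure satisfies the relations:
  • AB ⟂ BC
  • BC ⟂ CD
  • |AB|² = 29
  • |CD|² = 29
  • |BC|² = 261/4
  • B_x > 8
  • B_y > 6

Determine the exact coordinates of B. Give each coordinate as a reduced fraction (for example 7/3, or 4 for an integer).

1. B_x = 13  [[BC ⟂ CD ⇒ 5x+2y-81=0] ∩ [|B−(8, 6)|²=29]]
2. B_y = 8  [[BC ⟂ CD ⇒ 5x+2y-81=0] ∩ [|B−(8, 6)|²=29]]
   so B = (13, 8)

B = (13, 8)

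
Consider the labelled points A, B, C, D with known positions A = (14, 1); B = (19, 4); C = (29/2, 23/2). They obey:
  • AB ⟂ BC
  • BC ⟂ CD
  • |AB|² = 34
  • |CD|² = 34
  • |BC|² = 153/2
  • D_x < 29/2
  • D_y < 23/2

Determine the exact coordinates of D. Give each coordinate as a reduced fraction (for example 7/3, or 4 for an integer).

1. D_x = 19/2  [[BC ⟂ CD ⇒ -9/2x+15/2y-21=0] ∩ [|D−(29/2, 23/2)|²=34]]
2. D_y = 17/2  [[BC ⟂ CD ⇒ -9/2x+15/2y-21=0] ∩ [|D−(29/2, 23/2)|²=34]]
   so D = (19/2, 17/2)

D = (19/2, 17/2)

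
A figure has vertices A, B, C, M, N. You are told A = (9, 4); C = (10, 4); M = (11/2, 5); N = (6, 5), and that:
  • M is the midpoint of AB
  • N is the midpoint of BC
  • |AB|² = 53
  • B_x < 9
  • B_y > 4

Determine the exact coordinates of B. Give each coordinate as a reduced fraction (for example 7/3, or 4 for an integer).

1. B_x = 2  [B = 2·M−A = 2·(11/2, 5)−(9, 4)]
2. B_y = 6  [B = 2·M−A = 2·(11/2, 5)−(9, 4)]
   so B = (2, 6)

B = (2, 6)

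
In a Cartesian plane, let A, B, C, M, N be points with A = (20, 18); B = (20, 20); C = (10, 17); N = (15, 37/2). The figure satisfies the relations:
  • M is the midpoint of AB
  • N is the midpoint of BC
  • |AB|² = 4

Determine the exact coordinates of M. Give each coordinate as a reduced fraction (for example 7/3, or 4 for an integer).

1. M_x = 20  [2·M = A+B = (20, 18)+(20, 20)]
2. M_y = 19  [2·M = A+B = (20, 18)+(20, 20)]
   so M = (20, 19)

M = (20, 19)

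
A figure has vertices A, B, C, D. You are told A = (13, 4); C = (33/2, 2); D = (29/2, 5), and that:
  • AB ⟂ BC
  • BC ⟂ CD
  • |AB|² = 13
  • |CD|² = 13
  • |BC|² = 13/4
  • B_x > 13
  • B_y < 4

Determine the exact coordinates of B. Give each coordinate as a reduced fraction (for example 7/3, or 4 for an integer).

1. B_x = 15  [[BC ⟂ CD ⇒ 2x-3y-27=0] ∩ [|B−(13, 4)|²=13]]
2. B_y = 1  [[BC ⟂ CD ⇒ 2x-3y-27=0] ∩ [|B−(13, 4)|²=13]]
   so B = (15, 1)

B = (15, 1)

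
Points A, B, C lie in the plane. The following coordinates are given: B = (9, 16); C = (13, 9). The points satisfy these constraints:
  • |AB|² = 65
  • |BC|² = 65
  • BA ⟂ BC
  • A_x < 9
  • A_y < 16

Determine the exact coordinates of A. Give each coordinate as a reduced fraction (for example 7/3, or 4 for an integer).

A = (2, 12)

1. A_x = 2  [[BA ⟂ BC ⇒ 4x-7y+76=0] ∩ [|A−(9, 16)|²=65]]
2. A_y = 12  [[BA ⟂ BC ⇒ 4x-7y+76=0] ∩ [|A−(9, 16)|²=65]]
   so A = (2, 12)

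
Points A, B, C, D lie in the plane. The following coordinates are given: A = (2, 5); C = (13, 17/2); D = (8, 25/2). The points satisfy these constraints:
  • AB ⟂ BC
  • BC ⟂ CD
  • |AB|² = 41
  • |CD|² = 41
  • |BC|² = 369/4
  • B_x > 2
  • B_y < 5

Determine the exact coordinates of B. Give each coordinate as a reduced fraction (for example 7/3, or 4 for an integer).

B = (7, 1)

1. B_x = 7  [[BC ⟂ CD ⇒ 5x-4y-31=0] ∩ [|B−(2, 5)|²=41]]
2. B_y = 1  [[BC ⟂ CD ⇒ 5x-4y-31=0] ∩ [|B−(2, 5)|²=41]]
   so B = (7, 1)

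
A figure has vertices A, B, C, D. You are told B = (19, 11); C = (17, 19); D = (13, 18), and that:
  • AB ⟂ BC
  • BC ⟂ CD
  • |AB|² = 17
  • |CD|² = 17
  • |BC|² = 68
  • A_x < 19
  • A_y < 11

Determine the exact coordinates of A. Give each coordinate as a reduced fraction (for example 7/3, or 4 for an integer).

A = (15, 10)

1. A_x = 15  [[AB ⟂ BC ⇒ 2x-8y+50=0] ∩ [|A−(19, 11)|²=17]]
2. A_y = 10  [[AB ⟂ BC ⇒ 2x-8y+50=0] ∩ [|A−(19, 11)|²=17]]
   so A = (15, 10)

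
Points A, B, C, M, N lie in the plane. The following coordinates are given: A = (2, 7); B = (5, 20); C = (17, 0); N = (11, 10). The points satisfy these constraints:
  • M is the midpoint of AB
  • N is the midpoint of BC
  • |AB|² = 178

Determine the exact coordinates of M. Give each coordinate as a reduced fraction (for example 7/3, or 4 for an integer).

M = (7/2, 27/2)

1. M_x = 7/2  [2·M = A+B = (2, 7)+(5, 20)]
2. M_y = 27/2  [2·M = A+B = (2, 7)+(5, 20)]
   so M = (7/2, 27/2)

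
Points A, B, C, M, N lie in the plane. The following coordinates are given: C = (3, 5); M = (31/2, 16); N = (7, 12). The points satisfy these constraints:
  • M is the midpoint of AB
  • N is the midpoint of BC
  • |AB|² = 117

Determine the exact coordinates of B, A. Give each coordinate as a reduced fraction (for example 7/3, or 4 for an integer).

1. B_x = 11  [B = 2·N−C = 2·(7, 12)−(3, 5)]
2. B_y = 19  [B = 2·N−C = 2·(7, 12)−(3, 5)]
   so B = (11, 19)
3. A_x = 20  [A = 2·M−B = 2·(31/2, 16)−(11, 19)]
4. A_y = 13  [A = 2·M−B = 2·(31/2, 16)−(11, 19)]
   so A = (20, 13)

B = (11, 19)
A = (20, 13)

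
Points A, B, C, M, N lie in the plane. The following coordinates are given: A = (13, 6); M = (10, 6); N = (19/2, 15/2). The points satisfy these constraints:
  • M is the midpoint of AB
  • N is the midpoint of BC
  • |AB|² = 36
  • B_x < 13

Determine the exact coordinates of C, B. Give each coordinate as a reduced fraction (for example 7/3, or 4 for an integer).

1. B_x = 7  [B = 2·M−A = 2·(10, 6)−(13, 6)]
2. B_y = 6  [B = 2·M−A = 2·(10, 6)−(13, 6)]
   so B = (7, 6)
3. C_x = 12  [C = 2·N−B = 2·(19/2, 15/2)−(7, 6)]
4. C_y = 9  [C = 2·N−B = 2·(19/2, 15/2)−(7, 6)]
   so C = (12, 9)

C = (12, 9)
B = (7, 6)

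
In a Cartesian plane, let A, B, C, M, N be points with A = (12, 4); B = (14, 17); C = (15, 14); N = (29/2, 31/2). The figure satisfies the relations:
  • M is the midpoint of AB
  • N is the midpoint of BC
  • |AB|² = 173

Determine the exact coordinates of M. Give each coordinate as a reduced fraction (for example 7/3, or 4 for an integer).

M = (13, 21/2)

1. M_x = 13  [2·M = A+B = (12, 4)+(14, 17)]
2. M_y = 21/2  [2·M = A+B = (12, 4)+(14, 17)]
   so M = (13, 21/2)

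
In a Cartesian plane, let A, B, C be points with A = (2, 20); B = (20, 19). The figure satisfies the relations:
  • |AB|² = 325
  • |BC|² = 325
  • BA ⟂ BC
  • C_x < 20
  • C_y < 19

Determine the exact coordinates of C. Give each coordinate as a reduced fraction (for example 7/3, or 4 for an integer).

1. C_x = 19  [[BA ⟂ BC ⇒ -18x+1y+341=0] ∩ [|C−(20, 19)|²=325]]
2. C_y = 1  [[BA ⟂ BC ⇒ -18x+1y+341=0] ∩ [|C−(20, 19)|²=325]]
   so C = (19, 1)

C = (19, 1)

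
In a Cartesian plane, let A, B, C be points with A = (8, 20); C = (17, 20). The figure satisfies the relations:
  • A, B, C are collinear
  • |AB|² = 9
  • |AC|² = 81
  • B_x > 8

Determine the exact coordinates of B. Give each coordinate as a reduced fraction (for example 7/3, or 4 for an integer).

1. B_x = 11  [[A, B, C are collinear ⇒ -9y+180=0] ∩ [|B−(8, 20)|²=9]]
2. B_y = 20  [[A, B, C are collinear ⇒ -9y+180=0] ∩ [|B−(8, 20)|²=9]]
   so B = (11, 20)

B = (11, 20)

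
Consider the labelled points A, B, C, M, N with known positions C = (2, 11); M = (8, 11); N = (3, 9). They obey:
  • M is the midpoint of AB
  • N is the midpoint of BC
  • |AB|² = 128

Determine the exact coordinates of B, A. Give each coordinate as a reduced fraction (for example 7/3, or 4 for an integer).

1. B_x = 4  [B = 2·N−C = 2·(3, 9)−(2, 11)]
2. B_y = 7  [B = 2·N−C = 2·(3, 9)−(2, 11)]
   so B = (4, 7)
3. A_x = 12  [A = 2·M−B = 2·(8, 11)−(4, 7)]
4. A_y = 15  [A = 2·M−B = 2·(8, 11)−(4, 7)]
   so A = (12, 15)

B = (4, 7)
A = (12, 15)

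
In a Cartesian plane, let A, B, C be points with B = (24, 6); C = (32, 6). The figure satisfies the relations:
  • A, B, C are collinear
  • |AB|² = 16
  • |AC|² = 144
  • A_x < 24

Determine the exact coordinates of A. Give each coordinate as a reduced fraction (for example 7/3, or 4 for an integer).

A = (20, 6)

1. A_x = 20  [[A, B, C are collinear ⇒ 8y-48=0] ∩ [|A−(24, 6)|²=16]]
2. A_y = 6  [[A, B, C are collinear ⇒ 8y-48=0] ∩ [|A−(24, 6)|²=16]]
   so A = (20, 6)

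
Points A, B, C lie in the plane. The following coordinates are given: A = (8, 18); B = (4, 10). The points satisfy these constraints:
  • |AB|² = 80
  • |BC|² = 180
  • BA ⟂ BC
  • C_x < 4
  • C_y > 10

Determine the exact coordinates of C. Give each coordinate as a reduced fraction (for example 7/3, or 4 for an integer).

C = (-8, 16)

1. C_x = -8  [[BA ⟂ BC ⇒ 4x+8y-96=0] ∩ [|C−(4, 10)|²=180]]
2. C_y = 16  [[BA ⟂ BC ⇒ 4x+8y-96=0] ∩ [|C−(4, 10)|²=180]]
   so C = (-8, 16)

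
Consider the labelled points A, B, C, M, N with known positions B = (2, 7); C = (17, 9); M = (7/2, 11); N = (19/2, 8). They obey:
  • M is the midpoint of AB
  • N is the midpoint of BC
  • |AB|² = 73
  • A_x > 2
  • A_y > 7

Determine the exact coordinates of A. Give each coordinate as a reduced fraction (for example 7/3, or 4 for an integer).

1. A_x = 5  [A = 2·M−B = 2·(7/2, 11)−(2, 7)]
2. A_y = 15  [A = 2·M−B = 2·(7/2, 11)−(2, 7)]
   so A = (5, 15)

A = (5, 15)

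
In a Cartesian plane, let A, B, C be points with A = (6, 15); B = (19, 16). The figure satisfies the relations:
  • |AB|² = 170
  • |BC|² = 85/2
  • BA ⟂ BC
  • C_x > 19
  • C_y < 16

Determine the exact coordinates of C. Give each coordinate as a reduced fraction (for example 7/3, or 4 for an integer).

C = (39/2, 19/2)

1. C_x = 39/2  [[BA ⟂ BC ⇒ -13x-1y+263=0] ∩ [|C−(19, 16)|²=85/2]]
2. C_y = 19/2  [[BA ⟂ BC ⇒ -13x-1y+263=0] ∩ [|C−(19, 16)|²=85/2]]
   so C = (39/2, 19/2)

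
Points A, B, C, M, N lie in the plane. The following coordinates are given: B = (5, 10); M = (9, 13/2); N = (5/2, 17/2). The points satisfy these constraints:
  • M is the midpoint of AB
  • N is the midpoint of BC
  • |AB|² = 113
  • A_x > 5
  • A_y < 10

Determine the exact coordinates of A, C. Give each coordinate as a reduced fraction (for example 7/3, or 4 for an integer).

A = (13, 3)
C = (0, 7)

1. A_x = 13  [A = 2·M−B = 2·(9, 13/2)−(5, 10)]
2. A_y = 3  [A = 2·M−B = 2·(9, 13/2)−(5, 10)]
   so A = (13, 3)
3. C_x = 0  [C = 2·N−B = 2·(5/2, 17/2)−(5, 10)]
4. C_y = 7  [C = 2·N−B = 2·(5/2, 17/2)−(5, 10)]
   so C = (0, 7)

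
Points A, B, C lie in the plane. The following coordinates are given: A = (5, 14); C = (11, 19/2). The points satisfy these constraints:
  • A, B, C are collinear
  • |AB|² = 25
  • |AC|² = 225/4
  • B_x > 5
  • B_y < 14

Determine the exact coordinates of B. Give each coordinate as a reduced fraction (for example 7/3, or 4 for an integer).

1. B_x = 9  [[A, B, C are collinear ⇒ -9/2x-6y+213/2=0] ∩ [|B−(5, 14)|²=25]]
2. B_y = 11  [[A, B, C are collinear ⇒ -9/2x-6y+213/2=0] ∩ [|B−(5, 14)|²=25]]
   so B = (9, 11)

B = (9, 11)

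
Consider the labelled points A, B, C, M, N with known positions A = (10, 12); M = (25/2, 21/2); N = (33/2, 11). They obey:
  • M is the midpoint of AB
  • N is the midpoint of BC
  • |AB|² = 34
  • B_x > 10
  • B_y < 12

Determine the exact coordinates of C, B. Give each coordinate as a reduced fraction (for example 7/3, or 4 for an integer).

1. B_x = 15  [B = 2·M−A = 2·(25/2, 21/2)−(10, 12)]
2. B_y = 9  [B = 2·M−A = 2·(25/2, 21/2)−(10, 12)]
   so B = (15, 9)
3. C_x = 18  [C = 2·N−B = 2·(33/2, 11)−(15, 9)]
4. C_y = 13  [C = 2·N−B = 2·(33/2, 11)−(15, 9)]
   so C = (18, 13)

C = (18, 13)
B = (15, 9)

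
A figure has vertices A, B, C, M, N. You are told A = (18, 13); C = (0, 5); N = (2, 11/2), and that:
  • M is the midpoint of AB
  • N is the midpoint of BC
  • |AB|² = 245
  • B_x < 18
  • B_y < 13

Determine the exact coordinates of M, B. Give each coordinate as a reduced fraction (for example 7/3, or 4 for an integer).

1. B_x = 4  [B = 2·N−C = 2·(2, 11/2)−(0, 5)]
2. B_y = 6  [B = 2·N−C = 2·(2, 11/2)−(0, 5)]
   so B = (4, 6)
3. M_x = 11  [2·M = A+B = (18, 13)+(4, 6)]
4. M_y = 19/2  [2·M = A+B = (18, 13)+(4, 6)]
   so M = (11, 19/2)

M = (11, 19/2)
B = (4, 6)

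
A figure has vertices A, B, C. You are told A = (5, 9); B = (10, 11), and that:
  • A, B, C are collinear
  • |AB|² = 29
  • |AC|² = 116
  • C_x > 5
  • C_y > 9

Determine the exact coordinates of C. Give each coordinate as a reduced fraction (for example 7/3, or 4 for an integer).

1. C_x = 15  [[A, B, C are collinear ⇒ -2x+5y-35=0] ∩ [|C−(5, 9)|²=116]]
2. C_y = 13  [[A, B, C are collinear ⇒ -2x+5y-35=0] ∩ [|C−(5, 9)|²=116]]
   so C = (15, 13)

C = (15, 13)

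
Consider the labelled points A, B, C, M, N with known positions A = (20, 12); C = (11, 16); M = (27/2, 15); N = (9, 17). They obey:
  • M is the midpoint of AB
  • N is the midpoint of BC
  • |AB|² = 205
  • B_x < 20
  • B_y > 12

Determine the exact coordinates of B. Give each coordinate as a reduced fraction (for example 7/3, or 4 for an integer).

1. B_x = 7  [B = 2·M−A = 2·(27/2, 15)−(20, 12)]
2. B_y = 18  [B = 2·M−A = 2·(27/2, 15)−(20, 12)]
   so B = (7, 18)

B = (7, 18)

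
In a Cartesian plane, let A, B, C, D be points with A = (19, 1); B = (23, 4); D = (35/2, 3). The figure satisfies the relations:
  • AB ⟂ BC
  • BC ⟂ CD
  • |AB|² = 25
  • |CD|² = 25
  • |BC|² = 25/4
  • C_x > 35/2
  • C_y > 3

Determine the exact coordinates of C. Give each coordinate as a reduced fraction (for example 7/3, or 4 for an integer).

1. C_x = 43/2  [[AB ⟂ BC ⇒ 4x+3y-104=0] ∩ [|C−(35/2, 3)|²=25]]
2. C_y = 6  [[AB ⟂ BC ⇒ 4x+3y-104=0] ∩ [|C−(35/2, 3)|²=25]]
   so C = (43/2, 6)

C = (43/2, 6)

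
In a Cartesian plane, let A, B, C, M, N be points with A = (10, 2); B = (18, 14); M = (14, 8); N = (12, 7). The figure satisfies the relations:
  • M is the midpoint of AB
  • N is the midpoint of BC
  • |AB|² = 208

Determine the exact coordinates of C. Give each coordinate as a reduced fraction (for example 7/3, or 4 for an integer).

1. C_x = 6  [C = 2·N−B = 2·(12, 7)−(18, 14)]
2. C_y = 0  [C = 2·N−B = 2·(12, 7)−(18, 14)]
   so C = (6, 0)

C = (6, 0)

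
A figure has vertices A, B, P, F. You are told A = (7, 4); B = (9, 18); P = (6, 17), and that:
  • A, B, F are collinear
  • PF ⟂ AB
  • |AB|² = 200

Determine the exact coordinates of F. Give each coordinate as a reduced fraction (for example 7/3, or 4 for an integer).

1. F_x = 44/5  [[A, B, F are collinear ⇒ -14x+2y+90=0] ∩ [PF ⟂ AB ⇒ 2x+14y-250=0]]
2. F_y = 83/5  [[A, B, F are collinear ⇒ -14x+2y+90=0] ∩ [PF ⟂ AB ⇒ 2x+14y-250=0]]
   so F = (44/5, 83/5)

F = (44/5, 83/5)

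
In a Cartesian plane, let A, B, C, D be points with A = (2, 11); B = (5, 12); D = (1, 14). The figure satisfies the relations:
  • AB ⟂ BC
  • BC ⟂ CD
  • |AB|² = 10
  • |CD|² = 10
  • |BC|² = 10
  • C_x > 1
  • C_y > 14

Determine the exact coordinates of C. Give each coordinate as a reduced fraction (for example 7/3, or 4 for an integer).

C = (4, 15)

1. C_x = 4  [[AB ⟂ BC ⇒ 3x+1y-27=0] ∩ [|C−(1, 14)|²=10]]
2. C_y = 15  [[AB ⟂ BC ⇒ 3x+1y-27=0] ∩ [|C−(1, 14)|²=10]]
   so C = (4, 15)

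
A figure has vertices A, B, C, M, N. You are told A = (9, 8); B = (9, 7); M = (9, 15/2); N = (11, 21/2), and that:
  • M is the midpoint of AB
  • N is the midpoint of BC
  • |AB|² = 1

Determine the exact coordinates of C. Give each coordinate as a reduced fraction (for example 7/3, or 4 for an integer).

C = (13, 14)

1. C_x = 13  [C = 2·N−B = 2·(11, 21/2)−(9, 7)]
2. C_y = 14  [C = 2·N−B = 2·(11, 21/2)−(9, 7)]
   so C = (13, 14)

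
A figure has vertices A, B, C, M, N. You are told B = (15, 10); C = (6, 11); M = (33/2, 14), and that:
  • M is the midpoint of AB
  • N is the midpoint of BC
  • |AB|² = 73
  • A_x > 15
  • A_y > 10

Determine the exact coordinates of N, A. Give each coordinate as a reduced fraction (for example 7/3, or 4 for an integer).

N = (21/2, 21/2)
A = (18, 18)

1. A_x = 18  [A = 2·M−B = 2·(33/2, 14)−(15, 10)]
2. A_y = 18  [A = 2·M−B = 2·(33/2, 14)−(15, 10)]
   so A = (18, 18)
3. N_x = 21/2  [2·N = B+C = (15, 10)+(6, 11)]
4. N_y = 21/2  [2·N = B+C = (15, 10)+(6, 11)]
   so N = (21/2, 21/2)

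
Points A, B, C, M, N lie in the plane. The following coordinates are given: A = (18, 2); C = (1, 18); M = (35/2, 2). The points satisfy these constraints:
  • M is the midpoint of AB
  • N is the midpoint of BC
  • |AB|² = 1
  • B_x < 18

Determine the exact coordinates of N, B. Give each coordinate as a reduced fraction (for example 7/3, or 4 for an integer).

N = (9, 10)
B = (17, 2)

1. B_x = 17  [B = 2·M−A = 2·(35/2, 2)−(18, 2)]
2. B_y = 2  [B = 2·M−A = 2·(35/2, 2)−(18, 2)]
   so B = (17, 2)
3. N_x = 9  [2·N = B+C = (17, 2)+(1, 18)]
4. N_y = 10  [2·N = B+C = (17, 2)+(1, 18)]
   so N = (9, 10)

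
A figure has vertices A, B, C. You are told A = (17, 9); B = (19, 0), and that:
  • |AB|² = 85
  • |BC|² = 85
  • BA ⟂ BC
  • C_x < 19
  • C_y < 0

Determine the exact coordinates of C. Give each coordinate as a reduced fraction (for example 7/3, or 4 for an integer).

1. C_x = 10  [[BA ⟂ BC ⇒ -2x+9y+38=0] ∩ [|C−(19, 0)|²=85]]
2. C_y = -2  [[BA ⟂ BC ⇒ -2x+9y+38=0] ∩ [|C−(19, 0)|²=85]]
   so C = (10, -2)

C = (10, -2)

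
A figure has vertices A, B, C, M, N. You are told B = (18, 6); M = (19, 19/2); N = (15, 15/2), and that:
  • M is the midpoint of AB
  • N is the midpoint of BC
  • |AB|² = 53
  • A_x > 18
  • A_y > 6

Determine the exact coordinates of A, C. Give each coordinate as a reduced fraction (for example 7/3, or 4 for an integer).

1. A_x = 20  [A = 2·M−B = 2·(19, 19/2)−(18, 6)]
2. A_y = 13  [A = 2·M−B = 2·(19, 19/2)−(18, 6)]
   so A = (20, 13)
3. C_x = 12  [C = 2·N−B = 2·(15, 15/2)−(18, 6)]
4. C_y = 9  [C = 2·N−B = 2·(15, 15/2)−(18, 6)]
   so C = (12, 9)

A = (20, 13)
C = (12, 9)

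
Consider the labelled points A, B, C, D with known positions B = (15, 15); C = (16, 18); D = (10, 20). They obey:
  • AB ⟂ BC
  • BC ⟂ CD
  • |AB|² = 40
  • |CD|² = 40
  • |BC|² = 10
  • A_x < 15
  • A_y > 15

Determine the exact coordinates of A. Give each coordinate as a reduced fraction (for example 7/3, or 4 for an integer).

1. A_x = 9  [[AB ⟂ BC ⇒ -1x-3y+60=0] ∩ [|A−(15, 15)|²=40]]
2. A_y = 17  [[AB ⟂ BC ⇒ -1x-3y+60=0] ∩ [|A−(15, 15)|²=40]]
   so A = (9, 17)

A = (9, 17)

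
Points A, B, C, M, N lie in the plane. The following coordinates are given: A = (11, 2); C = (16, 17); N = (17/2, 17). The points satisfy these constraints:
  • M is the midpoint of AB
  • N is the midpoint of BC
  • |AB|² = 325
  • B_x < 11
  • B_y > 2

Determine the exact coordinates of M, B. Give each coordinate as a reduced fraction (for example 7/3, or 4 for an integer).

M = (6, 19/2)
B = (1, 17)

1. B_x = 1  [B = 2·N−C = 2·(17/2, 17)−(16, 17)]
2. B_y = 17  [B = 2·N−C = 2·(17/2, 17)−(16, 17)]
   so B = (1, 17)
3. M_x = 6  [2·M = A+B = (11, 2)+(1, 17)]
4. M_y = 19/2  [2·M = A+B = (11, 2)+(1, 17)]
   so M = (6, 19/2)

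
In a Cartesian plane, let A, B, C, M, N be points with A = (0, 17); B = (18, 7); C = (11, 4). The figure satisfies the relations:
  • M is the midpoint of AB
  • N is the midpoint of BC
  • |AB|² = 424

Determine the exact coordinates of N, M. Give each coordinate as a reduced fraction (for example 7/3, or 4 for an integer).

N = (29/2, 11/2)
M = (9, 12)

1. M_x = 9  [2·M = A+B = (0, 17)+(18, 7)]
2. M_y = 12  [2·M = A+B = (0, 17)+(18, 7)]
   so M = (9, 12)
3. N_x = 29/2  [2·N = B+C = (18, 7)+(11, 4)]
4. N_y = 11/2  [2·N = B+C = (18, 7)+(11, 4)]
   so N = (29/2, 11/2)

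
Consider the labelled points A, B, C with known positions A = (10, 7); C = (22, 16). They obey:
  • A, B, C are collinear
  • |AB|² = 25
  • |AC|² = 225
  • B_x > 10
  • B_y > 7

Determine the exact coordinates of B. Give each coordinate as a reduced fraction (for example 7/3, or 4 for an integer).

B = (14, 10)

1. B_x = 14  [[A, B, C are collinear ⇒ 9x-12y-6=0] ∩ [|B−(10, 7)|²=25]]
2. B_y = 10  [[A, B, C are collinear ⇒ 9x-12y-6=0] ∩ [|B−(10, 7)|²=25]]
   so B = (14, 10)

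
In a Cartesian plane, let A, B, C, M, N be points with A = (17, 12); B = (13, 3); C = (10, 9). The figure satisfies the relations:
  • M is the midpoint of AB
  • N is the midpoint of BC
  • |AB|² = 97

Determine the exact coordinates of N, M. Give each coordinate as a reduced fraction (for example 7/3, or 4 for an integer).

N = (23/2, 6)
M = (15, 15/2)

1. M_x = 15  [2·M = A+B = (17, 12)+(13, 3)]
2. M_y = 15/2  [2·M = A+B = (17, 12)+(13, 3)]
   so M = (15, 15/2)
3. N_x = 23/2  [2·N = B+C = (13, 3)+(10, 9)]
4. N_y = 6  [2·N = B+C = (13, 3)+(10, 9)]
   so N = (23/2, 6)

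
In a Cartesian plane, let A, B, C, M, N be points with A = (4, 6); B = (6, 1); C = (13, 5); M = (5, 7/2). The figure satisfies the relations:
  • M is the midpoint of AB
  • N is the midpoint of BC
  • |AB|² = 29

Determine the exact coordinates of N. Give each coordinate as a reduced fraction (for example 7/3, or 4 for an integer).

1. N_x = 19/2  [2·N = B+C = (6, 1)+(13, 5)]
2. N_y = 3  [2·N = B+C = (6, 1)+(13, 5)]
   so N = (19/2, 3)

N = (19/2, 3)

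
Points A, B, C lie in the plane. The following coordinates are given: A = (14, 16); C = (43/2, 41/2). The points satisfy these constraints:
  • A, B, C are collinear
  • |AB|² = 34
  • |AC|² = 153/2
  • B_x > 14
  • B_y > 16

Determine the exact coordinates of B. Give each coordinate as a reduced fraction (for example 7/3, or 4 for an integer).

1. B_x = 19  [[A, B, C are collinear ⇒ 9/2x-15/2y+57=0] ∩ [|B−(14, 16)|²=34]]
2. B_y = 19  [[A, B, C are collinear ⇒ 9/2x-15/2y+57=0] ∩ [|B−(14, 16)|²=34]]
   so B = (19, 19)

B = (19, 19)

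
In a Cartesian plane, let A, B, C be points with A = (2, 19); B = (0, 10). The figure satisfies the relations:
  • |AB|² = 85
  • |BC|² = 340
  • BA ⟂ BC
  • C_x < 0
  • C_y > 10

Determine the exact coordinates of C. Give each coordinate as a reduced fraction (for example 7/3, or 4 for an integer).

C = (-18, 14)

1. C_x = -18  [[BA ⟂ BC ⇒ 2x+9y-90=0] ∩ [|C−(0, 10)|²=340]]
2. C_y = 14  [[BA ⟂ BC ⇒ 2x+9y-90=0] ∩ [|C−(0, 10)|²=340]]
   so C = (-18, 14)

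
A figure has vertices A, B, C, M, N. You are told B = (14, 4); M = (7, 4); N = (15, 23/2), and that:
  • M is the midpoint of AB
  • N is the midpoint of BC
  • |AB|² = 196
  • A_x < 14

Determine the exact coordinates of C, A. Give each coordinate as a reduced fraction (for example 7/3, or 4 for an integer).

1. A_x = 0  [A = 2·M−B = 2·(7, 4)−(14, 4)]
2. A_y = 4  [A = 2·M−B = 2·(7, 4)−(14, 4)]
   so A = (0, 4)
3. C_x = 16  [C = 2·N−B = 2·(15, 23/2)−(14, 4)]
4. C_y = 19  [C = 2·N−B = 2·(15, 23/2)−(14, 4)]
   so C = (16, 19)

C = (16, 19)
A = (0, 4)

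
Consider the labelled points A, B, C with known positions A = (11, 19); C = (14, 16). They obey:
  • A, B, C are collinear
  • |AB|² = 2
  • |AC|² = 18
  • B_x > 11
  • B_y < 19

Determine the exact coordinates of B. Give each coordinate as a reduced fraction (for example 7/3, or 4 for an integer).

1. B_x = 12  [[A, B, C are collinear ⇒ -3x-3y+90=0] ∩ [|B−(11, 19)|²=2]]
2. B_y = 18  [[A, B, C are collinear ⇒ -3x-3y+90=0] ∩ [|B−(11, 19)|²=2]]
   so B = (12, 18)

B = (12, 18)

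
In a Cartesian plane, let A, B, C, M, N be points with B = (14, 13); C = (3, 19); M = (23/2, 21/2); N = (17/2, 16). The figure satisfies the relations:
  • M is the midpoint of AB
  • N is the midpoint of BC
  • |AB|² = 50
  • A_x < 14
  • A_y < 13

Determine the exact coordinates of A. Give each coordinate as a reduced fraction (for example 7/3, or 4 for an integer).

1. A_x = 9  [A = 2·M−B = 2·(23/2, 21/2)−(14, 13)]
2. A_y = 8  [A = 2·M−B = 2·(23/2, 21/2)−(14, 13)]
   so A = (9, 8)

A = (9, 8)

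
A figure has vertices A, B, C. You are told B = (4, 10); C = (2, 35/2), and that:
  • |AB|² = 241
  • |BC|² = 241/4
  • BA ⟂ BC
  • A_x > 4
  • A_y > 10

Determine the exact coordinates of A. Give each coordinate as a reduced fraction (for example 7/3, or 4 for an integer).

A = (19, 14)

1. A_x = 19  [[BA ⟂ BC ⇒ -2x+15/2y-67=0] ∩ [|A−(4, 10)|²=241]]
2. A_y = 14  [[BA ⟂ BC ⇒ -2x+15/2y-67=0] ∩ [|A−(4, 10)|²=241]]
   so A = (19, 14)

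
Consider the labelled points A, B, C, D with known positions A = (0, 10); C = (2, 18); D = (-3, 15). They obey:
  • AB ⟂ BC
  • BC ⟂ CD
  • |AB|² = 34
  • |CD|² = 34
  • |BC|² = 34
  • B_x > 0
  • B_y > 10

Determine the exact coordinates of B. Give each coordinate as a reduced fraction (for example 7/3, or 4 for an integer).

1. B_x = 5  [[BC ⟂ CD ⇒ 5x+3y-64=0] ∩ [|B−(0, 10)|²=34]]
2. B_y = 13  [[BC ⟂ CD ⇒ 5x+3y-64=0] ∩ [|B−(0, 10)|²=34]]
   so B = (5, 13)

B = (5, 13)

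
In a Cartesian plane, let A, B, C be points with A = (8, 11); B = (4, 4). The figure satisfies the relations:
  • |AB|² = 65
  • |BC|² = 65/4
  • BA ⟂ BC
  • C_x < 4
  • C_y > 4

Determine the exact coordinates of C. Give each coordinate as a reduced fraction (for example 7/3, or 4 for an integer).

1. C_x = 1/2  [[BA ⟂ BC ⇒ 4x+7y-44=0] ∩ [|C−(4, 4)|²=65/4]]
2. C_y = 6  [[BA ⟂ BC ⇒ 4x+7y-44=0] ∩ [|C−(4, 4)|²=65/4]]
   so C = (1/2, 6)

C = (1/2, 6)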